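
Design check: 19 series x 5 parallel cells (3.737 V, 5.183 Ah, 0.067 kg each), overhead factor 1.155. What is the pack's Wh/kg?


Step 1: V_pack = 19 * 3.737 = 71.003 V
Step 2: C_pack = 5 * 5.183 = 25.915 Ah
Step 3: E_pack = V_pack * C_pack = 71.003 * 25.915 = 1840 Wh
Step 4: m_pack = 19 * 5 * 0.067 * 1.155 = 7.3516 kg
Step 5: ED = E_pack / m_pack = 1840 / 7.3516 = 250.3 Wh/kg

250.3 Wh/kg


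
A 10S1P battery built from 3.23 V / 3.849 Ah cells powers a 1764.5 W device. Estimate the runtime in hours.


Step 1: E_pack = Ns * V_cell * Np * C_cell = 10 * 3.23 * 1 * 3.849 = 124.32 Wh
Step 2: t = E_pack / P = 124.32 / 1764.5 = 0.07046 hr

0.07046 hr


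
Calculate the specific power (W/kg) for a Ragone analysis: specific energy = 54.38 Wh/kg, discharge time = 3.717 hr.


P_specific = E / t = 54.38 / 3.717 = 14.63 W/kg

14.63 W/kg


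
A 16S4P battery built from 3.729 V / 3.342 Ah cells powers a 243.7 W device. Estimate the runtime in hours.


Step 1: E_pack = Ns * V_cell * Np * C_cell = 16 * 3.729 * 4 * 3.342 = 797.59 Wh
Step 2: t = E_pack / P = 797.59 / 243.7 = 3.273 hr

3.273 hr


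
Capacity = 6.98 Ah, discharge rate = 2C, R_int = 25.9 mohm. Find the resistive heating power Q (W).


Convert: R = 25.9 mohm = 0.0259 ohm
Step 1: I = C_rate * capacity = 2 * 6.98 = 13.96 A
Step 2: Q = I^2 * R = 13.96^2 * 0.0259 = 194.88 * 0.0259 = 5.047 W

5.047 W


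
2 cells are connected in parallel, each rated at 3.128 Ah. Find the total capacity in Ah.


C_total = 2 * 3.128 = 6.256 Ah

6.256 Ah


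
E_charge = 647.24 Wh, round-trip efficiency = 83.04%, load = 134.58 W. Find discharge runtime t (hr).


Step 1: E_discharge = eta/100 * E_charge = 83.04/100 * 647.24 = 537.47 Wh
Step 2: t = E_discharge / P = 537.47 / 134.58 = 3.994 hr

3.994 hr


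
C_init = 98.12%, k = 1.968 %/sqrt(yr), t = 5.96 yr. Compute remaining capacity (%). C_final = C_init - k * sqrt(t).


Step 1: sqrt(5.96 yr) = 2.4413
Step 2: drop = 1.968 * 2.4413 = 4.8045
Step 3: C_final = 98.12 - 4.8045 = 93.32%

93.32%


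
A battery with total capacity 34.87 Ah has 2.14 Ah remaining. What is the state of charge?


SOC% = 2.14 / 34.87 * 100 = 6.137%

6.137%


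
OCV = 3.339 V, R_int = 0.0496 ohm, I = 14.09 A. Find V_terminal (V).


V = OCV - I*R = 3.339 - 14.09 * 0.0496 = 2.640 V

2.640 V


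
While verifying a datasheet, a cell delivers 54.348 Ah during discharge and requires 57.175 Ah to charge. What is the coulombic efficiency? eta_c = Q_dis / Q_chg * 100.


eta_c = Q_dis / Q_chg * 100 = 54.348 / 57.175 * 100 = 95.06%

95.06%


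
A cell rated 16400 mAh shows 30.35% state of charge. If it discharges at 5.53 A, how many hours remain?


Convert: C_total = 16400 mAh = 16.4 Ah
Step 1: remaining = SOC/100 * C_total = 30.35/100 * 16.4 = 4.9774 Ah
Step 2: t = remaining / I = 4.9774 / 5.53 = 0.9001 hr

0.9001 hr


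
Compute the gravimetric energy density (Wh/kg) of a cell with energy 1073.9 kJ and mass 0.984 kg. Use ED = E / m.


Convert: E = 1073.9 kJ = 298.31 Wh
ED = E / m = 298.31 / 0.984 = 303.2 Wh/kg

303.2 Wh/kg


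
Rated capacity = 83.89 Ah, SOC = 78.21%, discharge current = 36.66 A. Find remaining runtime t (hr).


Step 1: remaining = SOC/100 * C_total = 78.21/100 * 83.89 = 65.61 Ah
Step 2: t = remaining / I = 65.61 / 36.66 = 1.790 hr

1.790 hr


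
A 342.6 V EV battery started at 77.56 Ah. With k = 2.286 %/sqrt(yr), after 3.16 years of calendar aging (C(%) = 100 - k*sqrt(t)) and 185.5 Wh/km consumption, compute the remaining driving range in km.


Step 1: capacity retention = 100 - 2.286 * sqrt(3.16) = 100 - 2.286 * 1.7776 = 95.936%
Step 2: C_now = 77.56 * 95.936/100 = 74.408 Ah
Step 3: E_pack = V * C_now = 342.6 * 74.408 = 25492 Wh
Step 4: range = E_pack / consumption = 25492 / 185.5 = 137.4 km

137.4 km


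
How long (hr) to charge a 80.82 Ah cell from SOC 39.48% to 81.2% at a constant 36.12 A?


delta_Ah = 80.82 * (81.2 - 39.48) / 100 = 33.718 Ah
t = delta_Ah / I = 33.718 / 36.12 = 0.9335 hr

0.9335 hr


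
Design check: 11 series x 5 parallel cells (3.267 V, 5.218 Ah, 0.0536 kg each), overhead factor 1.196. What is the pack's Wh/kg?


Step 1: V_pack = 11 * 3.267 = 35.937 V
Step 2: C_pack = 5 * 5.218 = 26.09 Ah
Step 3: E_pack = V_pack * C_pack = 35.937 * 26.09 = 937.6 Wh
Step 4: m_pack = 11 * 5 * 0.0536 * 1.196 = 3.5258 kg
Step 5: ED = E_pack / m_pack = 937.6 / 3.5258 = 265.9 Wh/kg

265.9 Wh/kg


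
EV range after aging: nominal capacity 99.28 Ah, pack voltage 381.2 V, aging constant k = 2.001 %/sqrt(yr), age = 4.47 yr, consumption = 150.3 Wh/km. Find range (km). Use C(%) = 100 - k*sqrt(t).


Step 1: capacity retention = 100 - 2.001 * sqrt(4.47) = 100 - 2.001 * 2.1142 = 95.769%
Step 2: C_now = 99.28 * 95.769/100 = 95.079 Ah
Step 3: E_pack = V * C_now = 381.2 * 95.079 = 36244 Wh
Step 4: range = E_pack / consumption = 36244 / 150.3 = 241.1 km

241.1 km


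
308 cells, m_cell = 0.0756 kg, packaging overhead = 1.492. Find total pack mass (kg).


Cell mass sum = 308 * 0.0756 = 23.285 kg
With overhead 1.492: m_pack = 23.285 * 1.492 = 34.74 kg

34.74 kg


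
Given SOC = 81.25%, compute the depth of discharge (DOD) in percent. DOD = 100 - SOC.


Complement of SOC: DOD = 100% - 81.25% = 18.75%

18.75%


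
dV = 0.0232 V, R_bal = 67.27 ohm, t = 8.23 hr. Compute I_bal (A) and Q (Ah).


First, Ohm's law: I_bal = 0.0232 V / 67.27 ohm = 3.4488e-04 A
Then Q = I * t = 3.4488e-04 A * 8.23 hr = 0.002838 Ah

I=3.4488e-04 A, Q=0.002838 Ah


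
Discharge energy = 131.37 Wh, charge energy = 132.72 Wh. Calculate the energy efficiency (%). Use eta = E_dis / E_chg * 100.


eta_e = E_dis / E_chg * 100 = 131.37 / 132.72 * 100 = 98.98%

98.98%


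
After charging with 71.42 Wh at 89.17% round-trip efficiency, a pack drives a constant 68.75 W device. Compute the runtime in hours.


Step 1: E_discharge = eta/100 * E_charge = 89.17/100 * 71.42 = 63.685 Wh
Step 2: t = E_discharge / P = 63.685 / 68.75 = 0.9263 hr

0.9263 hr


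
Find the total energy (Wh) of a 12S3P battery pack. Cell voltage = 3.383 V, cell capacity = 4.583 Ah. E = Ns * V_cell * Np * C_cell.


V_pack = 12 * 3.383 = 40.596 V
C_pack = 3 * 4.583 = 13.749 Ah
E = V_pack * C_pack = 40.596 * 13.749 = 558.2 Wh

558.2 Wh


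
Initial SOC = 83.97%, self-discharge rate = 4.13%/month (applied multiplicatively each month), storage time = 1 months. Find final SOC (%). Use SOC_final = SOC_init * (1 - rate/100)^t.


Monthly retention factor = 1 - 4.13/100 = 0.9587
Over 1 months: factor^1 = 0.9587
SOC_final = 83.97 * 0.9587 = 80.50%

80.50%


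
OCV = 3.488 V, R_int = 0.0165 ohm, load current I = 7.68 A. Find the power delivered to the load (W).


Step 1: V_terminal = OCV - I*R = 3.488 - 7.68 * 0.0165 = 3.3613 V
Step 2: P_out = V_terminal * I = 3.3613 * 7.68 = 25.81 W

25.81 W


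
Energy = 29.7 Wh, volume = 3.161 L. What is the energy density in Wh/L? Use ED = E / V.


ED = E / V = 29.7 / 3.161 = 9.396 Wh/L

9.396 Wh/L


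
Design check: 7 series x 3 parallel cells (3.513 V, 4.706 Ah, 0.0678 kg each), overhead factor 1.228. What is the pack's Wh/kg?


Step 1: V_pack = 7 * 3.513 = 24.591 V
Step 2: C_pack = 3 * 4.706 = 14.118 Ah
Step 3: E_pack = V_pack * C_pack = 24.591 * 14.118 = 347.18 Wh
Step 4: m_pack = 7 * 3 * 0.0678 * 1.228 = 1.7484 kg
Step 5: ED = E_pack / m_pack = 347.18 / 1.7484 = 198.6 Wh/kg

198.6 Wh/kg


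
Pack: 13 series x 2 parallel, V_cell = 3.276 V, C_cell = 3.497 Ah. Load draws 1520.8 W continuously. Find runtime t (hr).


Step 1: E_pack = Ns * V_cell * Np * C_cell = 13 * 3.276 * 2 * 3.497 = 297.86 Wh
Step 2: t = E_pack / P = 297.86 / 1520.8 = 0.1959 hr

0.1959 hr


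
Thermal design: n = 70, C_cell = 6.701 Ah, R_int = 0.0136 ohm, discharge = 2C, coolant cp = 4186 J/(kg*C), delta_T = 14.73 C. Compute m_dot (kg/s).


Step 1: I = 2 * 6.701 = 13.402 A
Step 2: Q_cell = I^2 * R = 13.402^2 * 0.0136 = 2.4427 W
Step 3: Q_total = 70 * 2.4427 = 170.99 W
Step 4: m_dot = Q_total / (cp * dT) = 170.99 / (4186 * 14.73) = 0.002773 kg/s

0.002773 kg/s


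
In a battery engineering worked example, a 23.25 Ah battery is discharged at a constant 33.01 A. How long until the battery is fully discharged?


Runtime = 23.25 Ah / 33.01 A = 0.7043 hr

0.7043 hr


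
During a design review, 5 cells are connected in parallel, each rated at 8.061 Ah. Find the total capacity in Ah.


C_total = 5 * 8.061 = 40.305 Ah

40.305 Ah


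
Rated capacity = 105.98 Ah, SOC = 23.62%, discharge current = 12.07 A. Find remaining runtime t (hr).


Step 1: remaining = SOC/100 * C_total = 23.62/100 * 105.98 = 25.032 Ah
Step 2: t = remaining / I = 25.032 / 12.07 = 2.074 hr

2.074 hr


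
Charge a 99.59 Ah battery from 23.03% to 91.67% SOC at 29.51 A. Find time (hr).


delta_Ah = 99.59 * (91.67 - 23.03) / 100 = 68.359 Ah
t = delta_Ah / I = 68.359 / 29.51 = 2.316 hr

2.316 hr


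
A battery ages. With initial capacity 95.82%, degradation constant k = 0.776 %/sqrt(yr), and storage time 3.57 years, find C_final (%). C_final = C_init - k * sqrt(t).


sqrt(t) = sqrt(3.57) = 1.8894
C_final = 95.82 - 0.776 * 1.8894 = 94.35%

94.35%


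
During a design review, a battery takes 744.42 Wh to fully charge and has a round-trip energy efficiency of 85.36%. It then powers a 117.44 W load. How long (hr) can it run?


Step 1: E_discharge = eta/100 * E_charge = 85.36/100 * 744.42 = 635.44 Wh
Step 2: t = E_discharge / P = 635.44 / 117.44 = 5.411 hr

5.411 hr


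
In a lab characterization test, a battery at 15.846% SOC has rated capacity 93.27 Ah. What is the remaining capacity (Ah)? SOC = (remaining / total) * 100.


remaining = SOC / 100 * total = 15.846 / 100 * 93.27 = 14.78 Ah

14.78 Ah


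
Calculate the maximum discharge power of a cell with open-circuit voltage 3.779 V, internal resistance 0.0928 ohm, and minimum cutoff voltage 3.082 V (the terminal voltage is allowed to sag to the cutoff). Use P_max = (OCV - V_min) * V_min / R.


P_max = (OCV - V_min) * V_min / R = (3.779 - 3.082) * 3.082 / 0.0928 = 0.697 * 3.082 / 0.0928 = 23.15 W

23.15 W


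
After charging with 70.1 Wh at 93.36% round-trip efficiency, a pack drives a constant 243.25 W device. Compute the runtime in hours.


Step 1: E_discharge = eta/100 * E_charge = 93.36/100 * 70.1 = 65.445 Wh
Step 2: t = E_discharge / P = 65.445 / 243.25 = 0.2690 hr

0.2690 hr


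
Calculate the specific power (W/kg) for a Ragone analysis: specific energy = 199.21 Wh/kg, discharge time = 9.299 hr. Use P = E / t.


P_specific = E / t = 199.21 / 9.299 = 21.42 W/kg

21.42 W/kg


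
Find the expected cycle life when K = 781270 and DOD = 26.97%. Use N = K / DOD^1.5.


Step 1: DOD^1.5 = 26.97^1.5 = 140.06
Step 2: N = 781270 / 140.06 = 5578 cycles

5578 cycles


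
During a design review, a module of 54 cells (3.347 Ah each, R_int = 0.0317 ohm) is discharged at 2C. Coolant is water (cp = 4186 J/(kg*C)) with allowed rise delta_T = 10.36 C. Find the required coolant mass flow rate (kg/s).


Step 1: I = 2 * 3.347 = 6.694 A
Step 2: Q_cell = I^2 * R = 6.694^2 * 0.0317 = 1.4205 W
Step 3: Q_total = 54 * 1.4205 = 76.707 W
Step 4: m_dot = Q_total / (cp * dT) = 76.707 / (4186 * 10.36) = 0.001769 kg/s

0.001769 kg/s


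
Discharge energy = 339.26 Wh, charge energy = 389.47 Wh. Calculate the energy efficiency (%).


eta_e = E_dis / E_chg * 100 = 339.26 / 389.47 * 100 = 87.11%

87.11%


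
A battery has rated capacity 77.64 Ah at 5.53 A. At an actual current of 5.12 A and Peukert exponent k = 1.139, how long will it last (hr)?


t_rated = C / I_rated = 77.64 / 5.53 = 14.04 hr
(I_rated/I)^k = (1.0801)^1.139 = 1.0917
t = t_rated * (I_rated/I)^k = 14.04 * 1.0917 = 15.33 hr

15.33 hr


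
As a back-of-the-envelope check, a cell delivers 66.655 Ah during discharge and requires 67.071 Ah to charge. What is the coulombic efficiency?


Coulombic efficiency = 66.655/67.071 * 100% = 99.38%

99.38%


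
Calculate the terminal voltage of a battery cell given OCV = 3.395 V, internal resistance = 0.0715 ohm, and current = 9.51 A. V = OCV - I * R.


V = OCV - I*R = 3.395 - 9.51 * 0.0715 = 2.715 V

2.715 V


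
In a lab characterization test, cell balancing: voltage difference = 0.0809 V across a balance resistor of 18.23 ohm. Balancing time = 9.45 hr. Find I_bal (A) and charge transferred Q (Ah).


First, Ohm's law: I_bal = 0.0809 V / 18.23 ohm = 0.0044377 A
Then Q = I * t = 0.0044377 A * 9.45 hr = 0.04194 Ah

I=0.0044377 A, Q=0.04194 Ah


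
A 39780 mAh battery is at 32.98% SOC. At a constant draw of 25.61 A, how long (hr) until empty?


Convert: C_total = 39780 mAh = 39.78 Ah
Step 1: remaining = SOC/100 * C_total = 32.98/100 * 39.78 = 13.119 Ah
Step 2: t = remaining / I = 13.119 / 25.61 = 0.5123 hr

0.5123 hr


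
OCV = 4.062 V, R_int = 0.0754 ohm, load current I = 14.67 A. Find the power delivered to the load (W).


Step 1: V_terminal = OCV - I*R = 4.062 - 14.67 * 0.0754 = 2.9559 V
Step 2: P_out = V_terminal * I = 2.9559 * 14.67 = 43.36 W

43.36 W


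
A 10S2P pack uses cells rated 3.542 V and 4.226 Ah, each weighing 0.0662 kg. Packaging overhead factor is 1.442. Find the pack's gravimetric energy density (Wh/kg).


Step 1: V_pack = 10 * 3.542 = 35.42 V
Step 2: C_pack = 2 * 4.226 = 8.452 Ah
Step 3: E_pack = V_pack * C_pack = 35.42 * 8.452 = 299.37 Wh
Step 4: m_pack = 10 * 2 * 0.0662 * 1.442 = 1.9092 kg
Step 5: ED = E_pack / m_pack = 299.37 / 1.9092 = 156.8 Wh/kg

156.8 Wh/kg


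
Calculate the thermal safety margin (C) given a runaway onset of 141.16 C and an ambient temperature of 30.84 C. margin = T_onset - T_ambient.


margin = T_onset - T_ambient = 141.16 - 30.84 = 110.32 C

110.32 C


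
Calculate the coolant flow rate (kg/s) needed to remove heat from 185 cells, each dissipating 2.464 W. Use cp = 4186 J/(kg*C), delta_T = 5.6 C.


Q_total = 185 * 2.464 = 455.84 W
m_dot = Q_total / (cp * dT) = 455.84 / (4186 * 5.6) = 0.01945 kg/s

0.01945 kg/s


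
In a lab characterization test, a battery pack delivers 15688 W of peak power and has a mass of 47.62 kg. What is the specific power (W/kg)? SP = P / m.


SP = P / m = 15688 / 47.62 = 329.4 W/kg

329.4 W/kg


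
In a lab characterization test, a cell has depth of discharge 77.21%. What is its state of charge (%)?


SOC = 100 - DOD = 100 - 77.21 = 22.79%

22.79%


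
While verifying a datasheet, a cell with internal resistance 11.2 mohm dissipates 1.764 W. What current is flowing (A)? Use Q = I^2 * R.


Convert: R = 11.2 mohm = 0.0112 ohm
I = sqrt(Q / R) = sqrt(1.764 / 0.0112) = sqrt(157.5) = 12.55 A

12.55 A


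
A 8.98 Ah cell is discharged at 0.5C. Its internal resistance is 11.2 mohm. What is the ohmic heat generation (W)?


Convert: R = 11.2 mohm = 0.0112 ohm
Step 1: I = C_rate * capacity = 0.5 * 8.98 = 4.49 A
Step 2: Q = I^2 * R = 4.49^2 * 0.0112 = 20.16 * 0.0112 = 0.2258 W

0.2258 W


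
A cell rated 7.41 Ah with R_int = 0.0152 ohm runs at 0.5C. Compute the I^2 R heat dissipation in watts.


Step 1: I = C_rate * capacity = 0.5 * 7.41 = 3.705 A
Step 2: Q = I^2 * R = 3.705^2 * 0.0152 = 13.727 * 0.0152 = 0.2087 W

0.2087 W


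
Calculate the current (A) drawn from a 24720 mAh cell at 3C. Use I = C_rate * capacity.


Convert: capacity = 24720 mAh = 24.72 Ah
At 3C: I = 3 * 24.72 Ah = 74.16 A

74.16 A


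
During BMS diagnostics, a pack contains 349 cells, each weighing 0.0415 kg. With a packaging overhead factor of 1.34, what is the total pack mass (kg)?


Cell mass sum = 349 * 0.0415 = 14.484 kg
With overhead 1.34: m_pack = 14.484 * 1.34 = 19.41 kg

19.41 kg


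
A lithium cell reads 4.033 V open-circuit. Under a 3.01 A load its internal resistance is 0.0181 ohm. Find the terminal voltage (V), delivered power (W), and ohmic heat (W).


Step 1: V_terminal = OCV - I*R = 4.033 - 3.01 * 0.0181 = 3.9785 V
Step 2: P_out = V_terminal * I = 3.9785 * 3.01 = 11.98 W
Step 3: Q = I^2 * R = 3.01^2 * 0.0181 = 0.1640 W

V=3.9785 V, P=11.98 W, Q=0.1640 W


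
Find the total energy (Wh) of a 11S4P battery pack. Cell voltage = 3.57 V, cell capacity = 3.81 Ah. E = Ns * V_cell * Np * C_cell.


V_pack = 11 * 3.57 = 39.27 V
C_pack = 4 * 3.81 = 15.24 Ah
E = V_pack * C_pack = 39.27 * 15.24 = 598.5 Wh

598.5 Wh


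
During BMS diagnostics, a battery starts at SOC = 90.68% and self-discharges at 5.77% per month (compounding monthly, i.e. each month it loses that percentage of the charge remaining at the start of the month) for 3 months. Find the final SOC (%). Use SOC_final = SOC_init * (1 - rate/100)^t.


decay = (1 - 5.77/100)^3 = 0.8367
SOC_final = 90.68 * 0.8367 = 75.87%

75.87%


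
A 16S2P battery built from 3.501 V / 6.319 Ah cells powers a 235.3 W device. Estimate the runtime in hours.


Step 1: E_pack = Ns * V_cell * Np * C_cell = 16 * 3.501 * 2 * 6.319 = 707.93 Wh
Step 2: t = E_pack / P = 707.93 / 235.3 = 3.009 hr

3.009 hr


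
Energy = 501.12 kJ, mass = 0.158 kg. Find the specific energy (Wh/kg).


Convert: E = 501.12 kJ = 139.2 Wh
ED = E / m = 139.2 / 0.158 = 881.0 Wh/kg

881.0 Wh/kg


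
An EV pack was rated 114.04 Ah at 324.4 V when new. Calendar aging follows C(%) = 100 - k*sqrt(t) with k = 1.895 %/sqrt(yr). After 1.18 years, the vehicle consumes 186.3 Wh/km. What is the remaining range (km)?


Step 1: capacity retention = 100 - 1.895 * sqrt(1.18) = 100 - 1.895 * 1.0863 = 97.941%
Step 2: C_now = 114.04 * 97.941/100 = 111.69 Ah
Step 3: E_pack = V * C_now = 324.4 * 111.69 = 36232 Wh
Step 4: range = E_pack / consumption = 36232 / 186.3 = 194.5 km

194.5 km


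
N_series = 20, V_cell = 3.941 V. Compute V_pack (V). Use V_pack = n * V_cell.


V_pack = n * V_cell = 20 * 3.941 = 78.82 V

78.82 V


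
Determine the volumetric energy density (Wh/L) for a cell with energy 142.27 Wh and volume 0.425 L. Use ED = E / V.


Volumetric ED = 142.27 Wh / 0.425 L = 334.8 Wh/L

334.8 Wh/L


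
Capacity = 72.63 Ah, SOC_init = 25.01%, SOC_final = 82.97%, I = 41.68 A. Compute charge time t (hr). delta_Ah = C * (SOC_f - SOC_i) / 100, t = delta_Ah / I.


delta_Ah = 72.63 * (82.97 - 25.01) / 100 = 42.096 Ah
t = delta_Ah / I = 42.096 / 41.68 = 1.010 hr

1.010 hr


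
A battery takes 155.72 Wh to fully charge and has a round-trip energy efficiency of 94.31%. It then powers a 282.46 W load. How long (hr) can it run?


Step 1: E_discharge = eta/100 * E_charge = 94.31/100 * 155.72 = 146.86 Wh
Step 2: t = E_discharge / P = 146.86 / 282.46 = 0.5199 hr

0.5199 hr


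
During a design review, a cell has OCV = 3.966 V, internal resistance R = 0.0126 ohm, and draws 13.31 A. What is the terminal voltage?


IR drop = 13.31 * 0.0126 = 0.16771 V
V = 3.966 - 0.16771 = 3.798 V

3.798 V


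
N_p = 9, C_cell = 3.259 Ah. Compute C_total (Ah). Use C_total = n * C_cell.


Parallel capacities add: 9 * 3.259 Ah = 29.331 Ah

29.331 Ah


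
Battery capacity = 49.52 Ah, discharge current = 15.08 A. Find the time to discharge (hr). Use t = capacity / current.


t = capacity / current = 49.52 / 15.08 = 3.284 hr

3.284 hr


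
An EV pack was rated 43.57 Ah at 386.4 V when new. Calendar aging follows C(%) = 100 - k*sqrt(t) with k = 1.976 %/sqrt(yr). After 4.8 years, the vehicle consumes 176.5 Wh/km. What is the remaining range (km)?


Step 1: capacity retention = 100 - 1.976 * sqrt(4.8) = 100 - 1.976 * 2.1909 = 95.671%
Step 2: C_now = 43.57 * 95.671/100 = 41.684 Ah
Step 3: E_pack = V * C_now = 386.4 * 41.684 = 16107 Wh
Step 4: range = E_pack / consumption = 16107 / 176.5 = 91.26 km

91.26 km


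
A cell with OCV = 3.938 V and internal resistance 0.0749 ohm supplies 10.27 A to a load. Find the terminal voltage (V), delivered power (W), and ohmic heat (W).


Step 1: V_terminal = OCV - I*R = 3.938 - 10.27 * 0.0749 = 3.1688 V
Step 2: P_out = V_terminal * I = 3.1688 * 10.27 = 32.54 W
Step 3: Q = I^2 * R = 10.27^2 * 0.0749 = 7.900 W

V=3.1688 V, P=32.54 W, Q=7.900 W


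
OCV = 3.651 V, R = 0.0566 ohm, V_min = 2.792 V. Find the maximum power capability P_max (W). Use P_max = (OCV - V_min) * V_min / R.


P_max = (OCV - V_min) * V_min / R = (3.651 - 2.792) * 2.792 / 0.0566 = 0.859 * 2.792 / 0.0566 = 42.37 W

42.37 W


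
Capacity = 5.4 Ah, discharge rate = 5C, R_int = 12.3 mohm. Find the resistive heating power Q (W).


Convert: R = 12.3 mohm = 0.0123 ohm
Step 1: I = C_rate * capacity = 5 * 5.4 = 27 A
Step 2: Q = I^2 * R = 27^2 * 0.0123 = 729 * 0.0123 = 8.967 W

8.967 W


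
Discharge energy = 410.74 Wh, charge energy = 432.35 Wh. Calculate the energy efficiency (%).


eta_e = E_dis / E_chg * 100 = 410.74 / 432.35 * 100 = 95.00%

95.00%


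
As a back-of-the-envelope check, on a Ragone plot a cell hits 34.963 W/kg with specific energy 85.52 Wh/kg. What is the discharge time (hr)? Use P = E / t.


t = E / P = 85.52 / 34.963 = 2.446 hr

2.446 hr


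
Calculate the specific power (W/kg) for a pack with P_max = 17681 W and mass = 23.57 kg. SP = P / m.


Specific power = 17681 W / 23.57 kg = 750.1 W/kg

750.1 W/kg


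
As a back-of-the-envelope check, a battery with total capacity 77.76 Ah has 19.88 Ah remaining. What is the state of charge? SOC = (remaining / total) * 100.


SOC = (remaining / total) * 100 = (19.88 / 77.76) * 100 = 25.57%

25.57%


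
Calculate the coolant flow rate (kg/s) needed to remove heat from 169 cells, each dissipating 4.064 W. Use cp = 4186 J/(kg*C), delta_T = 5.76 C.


Step 1: Total heat Q = 169 * 4.064 W = 686.82 W
Step 2: denom = cp * dT = 4186 * 5.76 = 24111
Step 3: m_dot = 686.82 / 24111 = 0.02849 kg/s

0.02849 kg/s


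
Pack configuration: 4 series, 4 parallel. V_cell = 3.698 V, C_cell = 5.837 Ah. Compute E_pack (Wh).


E = Ns * Vcell * Np * Ccell = 4 * 3.698 * 4 * 5.837 = 345.4 Wh

345.4 Wh


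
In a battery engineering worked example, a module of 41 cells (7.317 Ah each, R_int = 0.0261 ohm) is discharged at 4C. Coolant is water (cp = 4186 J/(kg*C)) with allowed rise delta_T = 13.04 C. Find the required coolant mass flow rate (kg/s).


Step 1: I = 4 * 7.317 = 29.268 A
Step 2: Q_cell = I^2 * R = 29.268^2 * 0.0261 = 22.358 W
Step 3: Q_total = 41 * 22.358 = 916.68 W
Step 4: m_dot = Q_total / (cp * dT) = 916.68 / (4186 * 13.04) = 0.01679 kg/s

0.01679 kg/s


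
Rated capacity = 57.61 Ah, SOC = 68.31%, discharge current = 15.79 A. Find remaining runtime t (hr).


Step 1: remaining = SOC/100 * C_total = 68.31/100 * 57.61 = 39.353 Ah
Step 2: t = remaining / I = 39.353 / 15.79 = 2.492 hr

2.492 hr


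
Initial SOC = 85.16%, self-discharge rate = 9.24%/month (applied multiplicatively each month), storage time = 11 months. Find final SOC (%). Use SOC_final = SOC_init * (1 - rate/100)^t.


decay = (1 - 9.24/100)^11 = 0.34422
SOC_final = 85.16 * 0.34422 = 29.31%

29.31%


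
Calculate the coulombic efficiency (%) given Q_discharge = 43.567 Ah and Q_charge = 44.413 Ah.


eta_c = Q_dis / Q_chg * 100 = 43.567 / 44.413 * 100 = 98.10%

98.10%


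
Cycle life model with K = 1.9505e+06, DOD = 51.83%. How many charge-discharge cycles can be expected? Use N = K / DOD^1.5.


DOD^1.5 = 373.14
N = K / DOD^1.5 = 1.9505e+06 / 373.14 = 5227

5227 cycles


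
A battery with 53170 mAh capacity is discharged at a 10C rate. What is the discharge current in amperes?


Convert: capacity = 53170 mAh = 53.17 Ah
I = C_rate * capacity = 10 * 53.17 = 531.7 A

531.7 A


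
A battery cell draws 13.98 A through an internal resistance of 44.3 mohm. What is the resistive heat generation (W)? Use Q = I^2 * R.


Convert: R = 44.3 mohm = 0.0443 ohm
I^2 = 195.44
Q = 195.44 * 0.0443 = 8.658 W

8.658 W


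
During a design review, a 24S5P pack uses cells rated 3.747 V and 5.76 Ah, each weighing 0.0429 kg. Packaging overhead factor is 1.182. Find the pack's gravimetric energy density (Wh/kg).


Step 1: V_pack = 24 * 3.747 = 89.928 V
Step 2: C_pack = 5 * 5.76 = 28.8 Ah
Step 3: E_pack = V_pack * C_pack = 89.928 * 28.8 = 2589.9 Wh
Step 4: m_pack = 24 * 5 * 0.0429 * 1.182 = 6.0849 kg
Step 5: ED = E_pack / m_pack = 2589.9 / 6.0849 = 425.6 Wh/kg

425.6 Wh/kg


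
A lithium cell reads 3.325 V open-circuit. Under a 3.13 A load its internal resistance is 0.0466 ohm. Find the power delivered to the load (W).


Step 1: V_terminal = OCV - I*R = 3.325 - 3.13 * 0.0466 = 3.1791 V
Step 2: P_out = V_terminal * I = 3.1791 * 3.13 = 9.951 W

9.951 W


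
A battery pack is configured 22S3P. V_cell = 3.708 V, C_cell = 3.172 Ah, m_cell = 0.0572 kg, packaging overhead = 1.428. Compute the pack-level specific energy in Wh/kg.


Step 1: V_pack = 22 * 3.708 = 81.576 V
Step 2: C_pack = 3 * 3.172 = 9.516 Ah
Step 3: E_pack = V_pack * C_pack = 81.576 * 9.516 = 776.28 Wh
Step 4: m_pack = 22 * 3 * 0.0572 * 1.428 = 5.391 kg
Step 5: ED = E_pack / m_pack = 776.28 / 5.391 = 144.0 Wh/kg

144.0 Wh/kg


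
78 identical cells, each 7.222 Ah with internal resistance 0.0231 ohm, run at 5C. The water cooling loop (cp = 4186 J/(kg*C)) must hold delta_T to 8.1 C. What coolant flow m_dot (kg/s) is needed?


Step 1: I = 5 * 7.222 = 36.11 A
Step 2: Q_cell = I^2 * R = 36.11^2 * 0.0231 = 30.121 W
Step 3: Q_total = 78 * 30.121 = 2349.4 W
Step 4: m_dot = Q_total / (cp * dT) = 2349.4 / (4186 * 8.1) = 0.06929 kg/s

0.06929 kg/s


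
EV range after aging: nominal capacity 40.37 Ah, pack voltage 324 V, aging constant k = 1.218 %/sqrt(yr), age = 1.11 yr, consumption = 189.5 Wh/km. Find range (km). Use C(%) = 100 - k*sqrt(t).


Step 1: capacity retention = 100 - 1.218 * sqrt(1.11) = 100 - 1.218 * 1.0536 = 98.717%
Step 2: C_now = 40.37 * 98.717/100 = 39.852 Ah
Step 3: E_pack = V * C_now = 324 * 39.852 = 12912 Wh
Step 4: range = E_pack / consumption = 12912 / 189.5 = 68.14 km

68.14 km


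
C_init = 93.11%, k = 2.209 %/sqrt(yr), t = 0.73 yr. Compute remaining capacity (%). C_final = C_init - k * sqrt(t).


sqrt(t) = sqrt(0.73) = 0.8544
C_final = 93.11 - 2.209 * 0.8544 = 91.22%

91.22%


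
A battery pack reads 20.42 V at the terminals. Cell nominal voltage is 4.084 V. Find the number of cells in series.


n = V_pack / V_cell = 20.42 / 4.084 = 5

5


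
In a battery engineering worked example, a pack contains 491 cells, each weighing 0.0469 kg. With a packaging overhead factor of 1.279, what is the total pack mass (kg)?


Cell mass sum = 491 * 0.0469 = 23.028 kg
With overhead 1.279: m_pack = 23.028 * 1.279 = 29.45 kg

29.45 kg


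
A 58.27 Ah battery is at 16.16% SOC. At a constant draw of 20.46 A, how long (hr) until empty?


Step 1: remaining = SOC/100 * C_total = 16.16/100 * 58.27 = 9.4164 Ah
Step 2: t = remaining / I = 9.4164 / 20.46 = 0.4602 hr

0.4602 hr


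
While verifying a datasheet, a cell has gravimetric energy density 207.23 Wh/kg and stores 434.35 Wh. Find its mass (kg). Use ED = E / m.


m = E / ED = 434.35 / 207.23 = 2.096 kg

2.096 kg


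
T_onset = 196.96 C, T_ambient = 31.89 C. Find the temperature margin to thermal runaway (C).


Safety margin = 196.96 C - 31.89 C = 165.07 C

165.07 C


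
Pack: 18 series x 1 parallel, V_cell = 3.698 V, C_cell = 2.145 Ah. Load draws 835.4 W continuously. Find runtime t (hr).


Step 1: E_pack = Ns * V_cell * Np * C_cell = 18 * 3.698 * 1 * 2.145 = 142.78 Wh
Step 2: t = E_pack / P = 142.78 / 835.4 = 0.1709 hr

0.1709 hr


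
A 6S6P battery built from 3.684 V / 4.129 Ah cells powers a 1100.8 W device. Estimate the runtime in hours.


Step 1: E_pack = Ns * V_cell * Np * C_cell = 6 * 3.684 * 6 * 4.129 = 547.6 Wh
Step 2: t = E_pack / P = 547.6 / 1100.8 = 0.4975 hr

0.4975 hr


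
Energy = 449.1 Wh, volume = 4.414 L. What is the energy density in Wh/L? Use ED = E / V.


ED = E / V = 449.1 / 4.414 = 101.7 Wh/L

101.7 Wh/L


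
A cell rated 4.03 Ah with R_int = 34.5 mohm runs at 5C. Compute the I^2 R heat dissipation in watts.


Convert: R = 34.5 mohm = 0.0345 ohm
Step 1: I = C_rate * capacity = 5 * 4.03 = 20.15 A
Step 2: Q = I^2 * R = 20.15^2 * 0.0345 = 406.02 * 0.0345 = 14.01 W

14.01 W


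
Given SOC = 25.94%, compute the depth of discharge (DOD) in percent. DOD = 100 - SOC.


DOD = 100 - SOC = 100 - 25.94 = 74.06%

74.06%


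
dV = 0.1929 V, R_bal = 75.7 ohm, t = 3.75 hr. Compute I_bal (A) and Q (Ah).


I_bal = dV / R = 0.1929 / 75.7 = 0.0025482 A
Q = I_bal * t = 0.0025482 * 3.75 = 0.009556 Ah

I=0.0025482 A, Q=0.009556 Ah


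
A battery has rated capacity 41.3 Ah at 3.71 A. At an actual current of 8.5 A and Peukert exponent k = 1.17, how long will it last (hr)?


t_rated = C / I_rated = 41.3 / 3.71 = 11.132 hr
(I_rated/I)^k = (0.43647)^1.17 = 0.37909
t = t_rated * (I_rated/I)^k = 11.132 * 0.37909 = 4.220 hr

4.220 hr


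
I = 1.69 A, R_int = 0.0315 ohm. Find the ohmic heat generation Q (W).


I^2 = 2.8561
Q = 2.8561 * 0.0315 = 0.08997 W

0.08997 W


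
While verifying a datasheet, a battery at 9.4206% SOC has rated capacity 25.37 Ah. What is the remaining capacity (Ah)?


remaining = SOC / 100 * total = 9.4206 / 100 * 25.37 = 2.390 Ah

2.390 Ah


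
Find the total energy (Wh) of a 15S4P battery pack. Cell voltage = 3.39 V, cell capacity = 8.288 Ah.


V_pack = 15 * 3.39 = 50.85 V
C_pack = 4 * 8.288 = 33.152 Ah
E = V_pack * C_pack = 50.85 * 33.152 = 1686 Wh

1686 Wh


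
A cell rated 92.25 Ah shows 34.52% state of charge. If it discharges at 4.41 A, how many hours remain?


Step 1: remaining = SOC/100 * C_total = 34.52/100 * 92.25 = 31.845 Ah
Step 2: t = remaining / I = 31.845 / 4.41 = 7.221 hr

7.221 hr


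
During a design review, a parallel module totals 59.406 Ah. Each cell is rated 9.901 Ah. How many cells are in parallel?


n = C_total / C_cell = 59.406 / 9.901 = 6

6


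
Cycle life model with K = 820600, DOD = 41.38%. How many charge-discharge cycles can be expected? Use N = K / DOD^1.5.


Step 1: DOD^1.5 = 41.38^1.5 = 266.19
Step 2: N = 820600 / 266.19 = 3083 cycles

3083 cycles


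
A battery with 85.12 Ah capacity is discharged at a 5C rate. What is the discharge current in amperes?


I = C_rate * capacity = 5 * 85.12 = 425.6 A

425.6 A


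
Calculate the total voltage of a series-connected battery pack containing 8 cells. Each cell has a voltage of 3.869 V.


V_pack = n * V_cell = 8 * 3.869 = 30.952 V

30.952 V


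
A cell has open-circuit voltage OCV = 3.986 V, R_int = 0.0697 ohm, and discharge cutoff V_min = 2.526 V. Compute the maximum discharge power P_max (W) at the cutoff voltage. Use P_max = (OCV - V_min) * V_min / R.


P_max = (OCV - V_min) * V_min / R = (3.986 - 2.526) * 2.526 / 0.0697 = 1.46 * 2.526 / 0.0697 = 52.91 W

52.91 W


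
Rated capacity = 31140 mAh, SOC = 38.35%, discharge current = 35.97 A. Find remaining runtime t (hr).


Convert: C_total = 31140 mAh = 31.14 Ah
Step 1: remaining = SOC/100 * C_total = 38.35/100 * 31.14 = 11.942 Ah
Step 2: t = remaining / I = 11.942 / 35.97 = 0.3320 hr

0.3320 hr


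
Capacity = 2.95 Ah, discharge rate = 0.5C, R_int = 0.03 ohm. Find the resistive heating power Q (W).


Step 1: I = C_rate * capacity = 0.5 * 2.95 = 1.475 A
Step 2: Q = I^2 * R = 1.475^2 * 0.03 = 2.1756 * 0.03 = 0.06527 W

0.06527 W


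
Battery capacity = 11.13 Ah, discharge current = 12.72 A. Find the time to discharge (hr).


t = capacity / current = 11.13 / 12.72 = 0.8750 hr

0.8750 hr


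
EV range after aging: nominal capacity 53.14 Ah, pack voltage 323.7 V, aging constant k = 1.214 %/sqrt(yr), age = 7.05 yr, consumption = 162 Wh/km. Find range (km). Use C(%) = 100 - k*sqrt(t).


Step 1: capacity retention = 100 - 1.214 * sqrt(7.05) = 100 - 1.214 * 2.6552 = 96.777%
Step 2: C_now = 53.14 * 96.777/100 = 51.427 Ah
Step 3: E_pack = V * C_now = 323.7 * 51.427 = 16647 Wh
Step 4: range = E_pack / consumption = 16647 / 162 = 102.8 km

102.8 km


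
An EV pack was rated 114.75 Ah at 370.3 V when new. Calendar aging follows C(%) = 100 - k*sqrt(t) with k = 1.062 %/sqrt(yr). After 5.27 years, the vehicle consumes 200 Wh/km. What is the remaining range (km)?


Step 1: capacity retention = 100 - 1.062 * sqrt(5.27) = 100 - 1.062 * 2.2956 = 97.562%
Step 2: C_now = 114.75 * 97.562/100 = 111.95 Ah
Step 3: E_pack = V * C_now = 370.3 * 111.95 = 41455 Wh
Step 4: range = E_pack / consumption = 41455 / 200 = 207.3 km

207.3 km


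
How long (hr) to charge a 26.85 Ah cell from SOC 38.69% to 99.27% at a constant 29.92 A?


Step 1: dSOC = 99.27% - 38.69% = 60.58%
Step 2: delta_Ah = 26.85 * 60.58 / 100 = 16.266 Ah
Step 3: t = 16.266 / 29.92 = 0.5436 hr

0.5436 hr


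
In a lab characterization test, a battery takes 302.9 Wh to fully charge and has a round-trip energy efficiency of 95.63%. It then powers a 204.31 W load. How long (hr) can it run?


Step 1: E_discharge = eta/100 * E_charge = 95.63/100 * 302.9 = 289.66 Wh
Step 2: t = E_discharge / P = 289.66 / 204.31 = 1.418 hr

1.418 hr


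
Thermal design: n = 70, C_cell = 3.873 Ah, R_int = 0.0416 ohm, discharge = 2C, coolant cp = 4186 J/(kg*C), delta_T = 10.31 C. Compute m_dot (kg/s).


Step 1: I = 2 * 3.873 = 7.746 A
Step 2: Q_cell = I^2 * R = 7.746^2 * 0.0416 = 2.496 W
Step 3: Q_total = 70 * 2.496 = 174.72 W
Step 4: m_dot = Q_total / (cp * dT) = 174.72 / (4186 * 10.31) = 0.004048 kg/s

0.004048 kg/s


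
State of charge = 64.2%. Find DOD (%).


Complement of SOC: DOD = 100% - 64.2% = 35.8%

35.8%


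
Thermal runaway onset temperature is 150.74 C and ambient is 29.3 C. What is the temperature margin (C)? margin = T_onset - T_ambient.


Safety margin = 150.74 C - 29.3 C = 121.44 C

121.44 C


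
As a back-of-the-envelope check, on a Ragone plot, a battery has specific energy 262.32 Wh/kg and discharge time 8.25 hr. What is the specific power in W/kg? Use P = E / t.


P_specific = E / t = 262.32 / 8.25 = 31.80 W/kg

31.80 W/kg


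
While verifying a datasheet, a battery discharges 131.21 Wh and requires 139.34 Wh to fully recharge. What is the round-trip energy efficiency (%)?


Round-trip efficiency = 131.21/139.34 * 100% = 94.17%

94.17%


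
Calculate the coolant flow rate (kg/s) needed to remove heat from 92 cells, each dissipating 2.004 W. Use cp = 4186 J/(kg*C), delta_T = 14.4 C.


Step 1: Total heat Q = 92 * 2.004 W = 184.37 W
Step 2: denom = cp * dT = 4186 * 14.4 = 60278
Step 3: m_dot = 184.37 / 60278 = 0.003059 kg/s

0.003059 kg/s


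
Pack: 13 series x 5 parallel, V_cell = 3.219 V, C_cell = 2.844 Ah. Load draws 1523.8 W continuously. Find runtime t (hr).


Step 1: E_pack = Ns * V_cell * Np * C_cell = 13 * 3.219 * 5 * 2.844 = 595.06 Wh
Step 2: t = E_pack / P = 595.06 / 1523.8 = 0.3905 hr

0.3905 hr


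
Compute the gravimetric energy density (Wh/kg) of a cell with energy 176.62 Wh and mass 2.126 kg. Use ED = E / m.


Specific energy = 176.62 Wh / 2.126 kg = 83.08 Wh/kg

83.08 Wh/kg


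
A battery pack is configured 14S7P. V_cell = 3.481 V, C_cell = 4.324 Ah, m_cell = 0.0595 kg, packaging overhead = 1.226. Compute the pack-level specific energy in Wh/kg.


Step 1: V_pack = 14 * 3.481 = 48.734 V
Step 2: C_pack = 7 * 4.324 = 30.268 Ah
Step 3: E_pack = V_pack * C_pack = 48.734 * 30.268 = 1475.1 Wh
Step 4: m_pack = 14 * 7 * 0.0595 * 1.226 = 7.1488 kg
Step 5: ED = E_pack / m_pack = 1475.1 / 7.1488 = 206.3 Wh/kg

206.3 Wh/kg


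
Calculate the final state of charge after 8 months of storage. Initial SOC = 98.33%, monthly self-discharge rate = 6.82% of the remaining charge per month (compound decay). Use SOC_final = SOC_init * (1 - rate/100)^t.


decay = (1 - 6.82/100)^8 = 0.56831
SOC_final = 98.33 * 0.56831 = 55.88%

55.88%


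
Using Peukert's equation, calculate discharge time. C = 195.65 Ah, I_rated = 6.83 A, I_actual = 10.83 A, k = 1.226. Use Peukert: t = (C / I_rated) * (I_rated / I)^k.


Step 1: t_rated = C / I_rated = 195.65 / 6.83 = 28.646 hr
Step 2: ratio = 6.83 / 10.83 = 0.63066
Step 3: ratio^k = 0.63066^1.226 = 0.56826
Step 4: t = t_rated * ratio^k = 28.646 * 0.56826 = 16.28 hr

16.28 hr


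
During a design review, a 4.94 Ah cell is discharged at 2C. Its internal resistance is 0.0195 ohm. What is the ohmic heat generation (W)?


Step 1: I = C_rate * capacity = 2 * 4.94 = 9.88 A
Step 2: Q = I^2 * R = 9.88^2 * 0.0195 = 97.614 * 0.0195 = 1.903 W

1.903 W


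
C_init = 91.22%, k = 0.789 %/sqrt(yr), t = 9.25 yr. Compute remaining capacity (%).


Step 1: sqrt(9.25 yr) = 3.0414
Step 2: drop = 0.789 * 3.0414 = 2.3997
Step 3: C_final = 91.22 - 2.3997 = 88.82%

88.82%


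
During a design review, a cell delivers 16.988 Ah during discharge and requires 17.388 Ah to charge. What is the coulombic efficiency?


eta_c = Q_dis / Q_chg * 100 = 16.988 / 17.388 * 100 = 97.70%

97.70%


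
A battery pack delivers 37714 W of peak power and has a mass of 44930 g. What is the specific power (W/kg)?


Convert: m = 44930 g = 44.93 kg
SP = P / m = 37714 / 44.93 = 839.4 W/kg

839.4 W/kg


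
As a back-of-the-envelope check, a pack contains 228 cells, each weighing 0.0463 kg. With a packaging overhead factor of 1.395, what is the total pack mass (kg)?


m_pack = n * m_cell * overhead = 228 * 0.0463 * 1.395 = 14.73 kg

14.73 kg


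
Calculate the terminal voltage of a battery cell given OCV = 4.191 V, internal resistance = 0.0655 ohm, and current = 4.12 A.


V = OCV - I*R = 4.191 - 4.12 * 0.0655 = 3.921 V

3.921 V


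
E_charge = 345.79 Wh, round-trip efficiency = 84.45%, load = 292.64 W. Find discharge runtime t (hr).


Step 1: E_discharge = eta/100 * E_charge = 84.45/100 * 345.79 = 292.02 Wh
Step 2: t = E_discharge / P = 292.02 / 292.64 = 0.9979 hr

0.9979 hr


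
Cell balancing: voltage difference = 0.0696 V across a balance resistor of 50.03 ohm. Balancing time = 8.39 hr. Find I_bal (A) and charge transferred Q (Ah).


First, Ohm's law: I_bal = 0.0696 V / 50.03 ohm = 0.0013912 A
Then Q = I * t = 0.0013912 A * 8.39 hr = 0.01167 Ah

I=0.0013912 A, Q=0.01167 Ah


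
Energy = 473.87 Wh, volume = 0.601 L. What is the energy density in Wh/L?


ED = E / V = 473.87 / 0.601 = 788.5 Wh/L

788.5 Wh/L


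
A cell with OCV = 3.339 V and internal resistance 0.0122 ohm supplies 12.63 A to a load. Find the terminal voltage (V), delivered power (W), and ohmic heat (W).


Step 1: V_terminal = OCV - I*R = 3.339 - 12.63 * 0.0122 = 3.1849 V
Step 2: P_out = V_terminal * I = 3.1849 * 12.63 = 40.23 W
Step 3: Q = I^2 * R = 12.63^2 * 0.0122 = 1.946 W

V=3.1849 V, P=40.23 W, Q=1.946 W


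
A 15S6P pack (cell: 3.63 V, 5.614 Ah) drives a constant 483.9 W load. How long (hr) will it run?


Step 1: E_pack = Ns * V_cell * Np * C_cell = 15 * 3.63 * 6 * 5.614 = 1834.1 Wh
Step 2: t = E_pack / P = 1834.1 / 483.9 = 3.790 hr

3.790 hr


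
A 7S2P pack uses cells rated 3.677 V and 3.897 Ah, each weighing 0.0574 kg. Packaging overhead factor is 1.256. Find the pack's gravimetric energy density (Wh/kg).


Step 1: V_pack = 7 * 3.677 = 25.739 V
Step 2: C_pack = 2 * 3.897 = 7.794 Ah
Step 3: E_pack = V_pack * C_pack = 25.739 * 7.794 = 200.61 Wh
Step 4: m_pack = 7 * 2 * 0.0574 * 1.256 = 1.0093 kg
Step 5: ED = E_pack / m_pack = 200.61 / 1.0093 = 198.8 Wh/kg

198.8 Wh/kg


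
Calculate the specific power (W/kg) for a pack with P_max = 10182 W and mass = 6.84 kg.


SP = P / m = 10182 / 6.84 = 1489 W/kg

1489 W/kg


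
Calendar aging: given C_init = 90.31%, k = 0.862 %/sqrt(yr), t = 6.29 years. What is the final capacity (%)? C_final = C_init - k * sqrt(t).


sqrt(t) = sqrt(6.29) = 2.508
C_final = 90.31 - 0.862 * 2.508 = 88.15%

88.15%


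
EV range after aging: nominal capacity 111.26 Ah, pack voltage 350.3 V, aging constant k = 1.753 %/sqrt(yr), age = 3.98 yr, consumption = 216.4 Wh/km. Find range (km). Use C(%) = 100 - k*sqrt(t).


Step 1: capacity retention = 100 - 1.753 * sqrt(3.98) = 100 - 1.753 * 1.995 = 96.503%
Step 2: C_now = 111.26 * 96.503/100 = 107.37 Ah
Step 3: E_pack = V * C_now = 350.3 * 107.37 = 37612 Wh
Step 4: range = E_pack / consumption = 37612 / 216.4 = 173.8 km

173.8 km


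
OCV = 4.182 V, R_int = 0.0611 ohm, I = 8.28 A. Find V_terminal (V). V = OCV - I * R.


IR drop = 8.28 * 0.0611 = 0.50591 V
V = 4.182 - 0.50591 = 3.676 V

3.676 V
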